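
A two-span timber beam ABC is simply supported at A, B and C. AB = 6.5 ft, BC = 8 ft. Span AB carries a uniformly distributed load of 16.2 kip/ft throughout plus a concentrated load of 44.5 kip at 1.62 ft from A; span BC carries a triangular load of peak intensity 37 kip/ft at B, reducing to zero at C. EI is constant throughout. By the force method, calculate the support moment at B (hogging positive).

M_B = 140.6 kip·ft

Take M_B as the redundant. Released structure: two simple spans AB and BC with a hinge at B.
Rotations at B on the released spans (each span's end-slope, ×1/EI):
  span AB: UDL 16.2: wL³/(24EI) = 185.4/EI
  span AB: point load 44.5 at a = 1.62: Pab(L + a)/(6LEI) = 73.25/EI
  span BC: triangular load, peak 37: w₀L³/(45EI) = 421/EI
  relative rotation θ_0 = (258.6 + 421)/EI = 679.6/EI
A unit hogging moment at B produces rotation L₁/(3EI) + L₂/(3EI) = 4.833/EI.
Compatibility: M_B·(L₁+L₂)/(3EI) = θ_0, giving M_B = 140.6 kip·ft (hogging).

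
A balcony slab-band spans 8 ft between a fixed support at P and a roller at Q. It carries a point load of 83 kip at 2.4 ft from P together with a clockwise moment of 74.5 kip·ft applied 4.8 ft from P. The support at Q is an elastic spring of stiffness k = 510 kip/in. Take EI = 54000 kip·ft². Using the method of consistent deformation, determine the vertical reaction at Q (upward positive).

Take the reaction at Q as the redundant and release it; the primary structure is a cantilever fixed at P.
Downward deflection at the released point Q due to the loads:
  point load 83 at a = 2.4: Pa²(3L − a)/(6EI) = 1721/EI
  clockwise couple 74.5 at a = 4.8: M₀a(2L − a)/(2EI) = 2003/EI
  δ_0 = 3724/EI
Tip deflection under a unit load at Q: L³/(3EI) = 170.7/EI.
With EI = 54000 kip·ft²: δ_0 = 0.068956 ft and δ_{QQ} = 0.00316 ft/kip.
Compatibility — the spring shortens by R_Q/k under the reaction it provides: δ_0 − R_Q·δ_{QQ} = R_Q/k. With 1/k = 1/(510×12) ft/kip = 0.000163 ft/kip, R_Q = δ_0 / (δ_{QQ} + 1/k) = 0.068956 / (0.00316 + 0.000163) = 20.75 kip.

R_Q = 20.75 kip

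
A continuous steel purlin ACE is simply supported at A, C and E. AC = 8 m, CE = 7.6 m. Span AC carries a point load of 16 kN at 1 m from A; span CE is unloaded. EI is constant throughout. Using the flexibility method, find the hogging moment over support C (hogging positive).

M_C = 4.038 kN·m

Insert a hinge at C; M_C is the redundant, and each span becomes simply supported.
Discontinuity in slope at C on the released structure — sum the simple-span end rotations:
  span AC: point load 16 at a = 1: Pab(L + a)/(6LEI) = 21/EI
  relative rotation θ_0 = (21 + 0)/EI = 21/EI
A unit hogging moment at C produces rotation L₁/(3EI) + L₂/(3EI) = 5.2/EI.
Compatibility: M_C·(L₁+L₂)/(3EI) = θ_0, giving M_C = 4.038 kN·m (hogging).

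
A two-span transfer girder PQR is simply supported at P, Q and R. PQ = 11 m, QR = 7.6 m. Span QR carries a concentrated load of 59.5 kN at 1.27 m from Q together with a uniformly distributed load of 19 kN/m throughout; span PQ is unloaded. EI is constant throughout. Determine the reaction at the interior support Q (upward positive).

R_Q = 139.5 kN

Insert a hinge at Q; M_Q is the redundant, and each span becomes simply supported.
Discontinuity in slope at Q on the released structure — sum the simple-span end rotations:
  span QR: point load 59.5 at a = 1.27: Pab(L + b)/(6LEI) = 146.1/EI
  span QR: UDL 19: wL³/(24EI) = 347.5/EI
  relative rotation θ_0 = (0 + 493.6)/EI = 493.6/EI
A unit hogging moment at Q produces rotation L₁/(3EI) + L₂/(3EI) = 6.2/EI.
Slope continuity at Q: θ_0 = M_Q·6.2/EI, so M_Q = 493.6/6.2 = 79.62 kN·m (hogging).
Span PQ, ΣM about P with M_Q applied at Q: R_Q^{PQ}·11 = 0 + 79.62, so R_Q^{PQ} = 7.238 kN and R_P = 0 − 7.238 = -7.238 kN.
Span QR, ΣM about R: R_Q^{QR}·7.6 = 925.4 + 79.62, so R_Q^{QR} = 132.2 kN and R_R = 203.9 − 132.2 = 71.67 kN.
R_Q = 7.238 + 132.2 = 139.5 kN.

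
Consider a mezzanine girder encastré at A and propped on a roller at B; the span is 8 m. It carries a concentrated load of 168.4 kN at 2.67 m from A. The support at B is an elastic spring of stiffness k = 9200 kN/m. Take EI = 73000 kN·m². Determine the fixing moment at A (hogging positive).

M_A = 258.5 kN·m

Remove the prop at B; the released (primary) structure is a cantilever built in at A.
Deflection at B on the released cantilever, summing each load's contribution:
  point load 168.4 at a = 2.67: Pa²(3L − a)/(6EI) = 4268/EI
Tip deflection under a unit load at B: L³/(3EI) = 170.7/EI.
With EI = 73000 kN·m²: δ_0 = 0.058463 m and δ_{BB} = 0.002338 m/kN.
Compatibility — the spring shortens by R_B/k under the reaction it provides: δ_0 − R_B·δ_{BB} = R_B/k. With 1/k = 0.000109 m/kN, R_B = δ_0 / (δ_{BB} + 1/k) = 0.058463 / (0.002338 + 0.000109) = 23.9 kN.
Moment equilibrium about A: M_A = Σ(load moments about A) − R_B·L = 449.6 − 23.9×8 = 258.5 kN·m.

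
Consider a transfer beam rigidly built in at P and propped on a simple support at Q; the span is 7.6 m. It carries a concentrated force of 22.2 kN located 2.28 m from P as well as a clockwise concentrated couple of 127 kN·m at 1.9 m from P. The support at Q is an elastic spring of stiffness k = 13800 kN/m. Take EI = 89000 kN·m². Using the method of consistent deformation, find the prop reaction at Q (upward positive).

Take the reaction at Q as the redundant and release it; the primary structure is a cantilever fixed at P.
Deflection at Q on the released cantilever, summing each load's contribution:
  point load 22.2 at a = 2.28: Pa²(3L − a)/(6EI) = 394.7/EI
  clockwise couple 127 at a = 1.9: M₀a(2L − a)/(2EI) = 1605/EI
  δ_0 = 1999/EI
Flexibility coefficient — unit upward force at Q: δ_{QQ} = L³/(3EI) = 146.3/EI.
With EI = 89000 kN·m²: δ_0 = 0.022464 m and δ_{QQ} = 0.001644 m/kN.
Compatibility — the spring shortens by R_Q/k under the reaction it provides: δ_0 − R_Q·δ_{QQ} = R_Q/k. With 1/k = 0.000072 m/kN, R_Q = δ_0 / (δ_{QQ} + 1/k) = 0.022464 / (0.001644 + 0.000072) = 13.09 kN.

R_Q = 13.09 kN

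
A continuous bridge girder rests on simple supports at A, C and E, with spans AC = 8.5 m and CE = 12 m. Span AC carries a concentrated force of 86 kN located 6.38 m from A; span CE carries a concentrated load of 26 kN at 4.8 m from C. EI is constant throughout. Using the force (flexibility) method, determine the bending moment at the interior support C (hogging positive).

M_C = 84.73 kN·m

Take M_C as the redundant. Released structure: two simple spans AC and CE with a hinge at C.
Rotations at C on the released spans (each span's end-slope, ×1/EI):
  span AC: point load 86 at a = 6.38: Pab(L + a)/(6LEI) = 339.4/EI
  span CE: point load 26 at a = 4.8: Pab(L + b)/(6LEI) = 239.6/EI
  relative rotation θ_0 = (339.4 + 239.6)/EI = 579/EI
A unit hogging moment at C produces rotation L₁/(3EI) + L₂/(3EI) = 6.833/EI.
Slope continuity at C: θ_0 = M_C·6.833/EI, so M_C = 579/6.833 = 84.73 kN·m (hogging).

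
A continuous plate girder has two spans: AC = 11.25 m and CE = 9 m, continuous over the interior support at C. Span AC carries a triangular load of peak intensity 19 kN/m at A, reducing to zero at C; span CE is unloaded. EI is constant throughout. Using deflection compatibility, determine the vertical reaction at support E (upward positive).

R_E = -8.659 kN

Insert a hinge at C; M_C is the redundant, and each span becomes simply supported.
End slopes at the hinge C, treating each span as simply supported:
  span AC: triangular load, peak 19: 7w₀L³/(360EI) = 526/EI
  relative rotation θ_0 = (526 + 0)/EI = 526/EI
A unit hogging moment at C produces rotation L₁/(3EI) + L₂/(3EI) = 6.75/EI.
Compatibility: M_C·(L₁+L₂)/(3EI) = θ_0, giving M_C = 77.93 kN·m (hogging).
Span CE, ΣM about E: R_C^{CE}·9 = 0 + 77.93, so R_C^{CE} = 8.659 kN and R_E = 0 − 8.659 = -8.659 kN.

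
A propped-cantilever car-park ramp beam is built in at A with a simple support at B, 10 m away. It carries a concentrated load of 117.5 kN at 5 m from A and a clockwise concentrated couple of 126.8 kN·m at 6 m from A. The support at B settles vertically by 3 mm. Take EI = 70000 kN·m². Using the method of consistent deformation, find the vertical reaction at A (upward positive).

Remove the prop at B; the released (primary) structure is a cantilever built in at A.
Deflection at B on the released cantilever, summing each load's contribution:
  point load 117.5 at a = 5: Pa²(3L − a)/(6EI) = 12240/EI
  clockwise couple 126.8 at a = 6: M₀a(2L − a)/(2EI) = 5326/EI
  δ_0 = 17565/EI
Flexibility coefficient — unit upward force at B: δ_{BB} = L³/(3EI) = 333.3/EI.
With EI = 70000 kN·m²: δ_0 = 0.25093 m and δ_{BB} = 0.004762 m/kN.
Compatibility — the beam at B must follow the support down by 0.003 m: δ_0 − R_B·δ_{BB} = 0.003, so R_B = (0.25093 − 0.003)/0.004762 = 52.07 kN.
Vertical equilibrium: R_A = ΣP − R_B = 117.5 − 52.07 = 65.43 kN.

R_A = 65.43 kN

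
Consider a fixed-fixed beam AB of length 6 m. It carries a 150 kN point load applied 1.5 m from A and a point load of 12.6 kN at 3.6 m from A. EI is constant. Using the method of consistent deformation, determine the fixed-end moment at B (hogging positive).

M_B = 53.07 kN·m

Release both end moments; the primary structure is a simply-supported span AB with redundants M_A and M_B.
End rotations of the released simple span under the applied load (×1/EI):
  at A: point load 150 at a = 1.5: Pab(L + b)/(6LEI) = 295.3/EI
  at B: point load 150 at a = 1.5: Pab(L + a)/(6LEI) = 210.9/EI
  at A: point load 12.6 at a = 3.6: Pab(L + b)/(6LEI) = 25.4/EI
  at B: point load 12.6 at a = 3.6: Pab(L + a)/(6LEI) = 29.03/EI
  θ_A0 = 320.7/EI,  θ_B0 = 240/EI
Flexibility coefficients: a unit moment at one end gives L/(3EI) there and L/(6EI) at the far end, so f₁₁ = f₂₂ = 2/EI and f₁₂ = f₂₁ = 1/EI.
Compatibility — zero rotation at each built-in end:
  2 M_A + 1 M_B = 320.7
  1 M_A + 2 M_B = 240
Solving the pair gives M_A = 133.8 kN·m and M_B = 53.07 kN·m (hogging).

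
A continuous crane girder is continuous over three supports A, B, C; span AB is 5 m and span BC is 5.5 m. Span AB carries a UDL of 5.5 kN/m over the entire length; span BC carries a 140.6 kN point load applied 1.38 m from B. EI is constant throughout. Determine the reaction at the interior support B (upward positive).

R_B = 147.6 kN

Take M_B as the redundant. Released structure: two simple spans AB and BC with a hinge at B.
End slopes at the hinge B, treating each span as simply supported:
  span AB: UDL 5.5: wL³/(24EI) = 28.65/EI
  span BC: point load 140.6 at a = 1.38: Pab(L + b)/(6LEI) = 233/EI
  relative rotation θ_0 = (28.65 + 233)/EI = 261.7/EI
A unit hogging moment at B produces rotation L₁/(3EI) + L₂/(3EI) = 3.5/EI.
Compatibility: M_B·(L₁+L₂)/(3EI) = θ_0, giving M_B = 74.77 kN·m (hogging).
Span AB, ΣM about A with M_B applied at B: R_B^{AB}·5 = 68.75 + 74.77, so R_B^{AB} = 28.7 kN and R_A = 27.5 − 28.7 = -1.203 kN.
Span BC, ΣM about C: R_B^{BC}·5.5 = 579.3 + 74.77, so R_B^{BC} = 118.9 kN and R_C = 140.6 − 118.9 = 21.68 kN.
R_B = 28.7 + 118.9 = 147.6 kN.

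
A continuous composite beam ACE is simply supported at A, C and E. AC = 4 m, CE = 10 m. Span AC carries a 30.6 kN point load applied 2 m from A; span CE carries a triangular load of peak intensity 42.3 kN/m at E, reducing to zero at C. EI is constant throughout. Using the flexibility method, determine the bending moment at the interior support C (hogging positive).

Insert a hinge at C; M_C is the redundant, and each span becomes simply supported.
Discontinuity in slope at C on the released structure — sum the simple-span end rotations:
  span AC: point load 30.6 at a = 2: Pab(L + a)/(6LEI) = 30.6/EI
  span CE: triangular load, peak 42.3: 7w₀L³/(360EI) = 822.5/EI
  relative rotation θ_0 = (30.6 + 822.5)/EI = 853.1/EI
A unit hogging moment at C produces rotation L₁/(3EI) + L₂/(3EI) = 4.667/EI.
Slope continuity at C: θ_0 = M_C·4.667/EI, so M_C = 853.1/4.667 = 182.8 kN·m (hogging).

M_C = 182.8 kN·m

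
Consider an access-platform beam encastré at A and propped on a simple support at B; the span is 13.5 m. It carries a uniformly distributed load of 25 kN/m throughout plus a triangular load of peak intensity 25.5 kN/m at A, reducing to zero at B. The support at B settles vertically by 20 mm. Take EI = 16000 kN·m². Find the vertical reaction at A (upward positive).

R_A = 349 kN

Take the reaction at B as the redundant and release it; the primary structure is a cantilever fixed at A.
Deflection at B on the released cantilever, summing each load's contribution:
  UDL 25: wL⁴/(8EI) = 103797/EI
  triangular load, peak 25.5 at the fixed end: w₀L⁴/(30EI) = 28233/EI
  δ_0 = 132030/EI
Tip deflection under a unit load at B: L³/(3EI) = 820.1/EI.
With EI = 16000 kN·m²: δ_0 = 8.2519 m and δ_{BB} = 0.051258 m/kN.
Compatibility — the beam at B must follow the support down by 0.02 m: δ_0 − R_B·δ_{BB} = 0.02, so R_B = (8.2519 − 0.02)/0.051258 = 160.6 kN.
Vertical equilibrium: R_A = ΣP − R_B = 509.6 − 160.6 = 349 kN.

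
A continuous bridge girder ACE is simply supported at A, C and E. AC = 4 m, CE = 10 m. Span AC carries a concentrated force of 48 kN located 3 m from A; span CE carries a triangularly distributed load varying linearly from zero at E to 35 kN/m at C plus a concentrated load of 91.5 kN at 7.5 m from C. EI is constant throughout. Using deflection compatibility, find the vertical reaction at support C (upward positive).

Insert a hinge at C; M_C is the redundant, and each span becomes simply supported.
Discontinuity in slope at C on the released structure — sum the simple-span end rotations:
  span AC: point load 48 at a = 3: Pab(L + a)/(6LEI) = 42/EI
  span CE: triangular load, peak 35: w₀L³/(45EI) = 777.8/EI
  span CE: point load 91.5 at a = 7.5: Pab(L + b)/(6LEI) = 357.4/EI
  relative rotation θ_0 = (42 + 1135)/EI = 1177/EI
A unit hogging moment at C produces rotation L₁/(3EI) + L₂/(3EI) = 4.667/EI.
Slope continuity at C: θ_0 = M_C·4.667/EI, so M_C = 1177/4.667 = 252.3 kN·m (hogging).
Span AC, ΣM about A with M_C applied at C: R_C^{AC}·4 = 144 + 252.3, so R_C^{AC} = 99.06 kN and R_A = 48 − 99.06 = -51.06 kN.
Span CE, ΣM about E: R_C^{CE}·10 = 1395 + 252.3, so R_C^{CE} = 164.8 kN and R_E = 266.5 − 164.8 = 101.7 kN.
R_C = 99.06 + 164.8 = 263.8 kN.

R_C = 263.8 kN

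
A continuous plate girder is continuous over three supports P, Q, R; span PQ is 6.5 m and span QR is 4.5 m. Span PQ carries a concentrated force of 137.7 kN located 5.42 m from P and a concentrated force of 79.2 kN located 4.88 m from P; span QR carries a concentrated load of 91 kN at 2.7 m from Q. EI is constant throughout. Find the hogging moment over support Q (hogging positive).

M_Q = 145.2 kN·m

Insert a hinge at Q; M_Q is the redundant, and each span becomes simply supported.
Discontinuity in slope at Q on the released structure — sum the simple-span end rotations:
  span PQ: point load 137.7 at a = 5.42: Pab(L + a)/(6LEI) = 246.4/EI
  span PQ: point load 79.2 at a = 4.88: Pab(L + a)/(6LEI) = 182.7/EI
  span QR: point load 91 at a = 2.7: Pab(L + b)/(6LEI) = 103.2/EI
  relative rotation θ_0 = (429.1 + 103.2)/EI = 532.3/EI
A unit hogging moment at Q produces rotation L₁/(3EI) + L₂/(3EI) = 3.667/EI.
Slope continuity at Q: θ_0 = M_Q·3.667/EI, so M_Q = 532.3/3.667 = 145.2 kN·m (hogging).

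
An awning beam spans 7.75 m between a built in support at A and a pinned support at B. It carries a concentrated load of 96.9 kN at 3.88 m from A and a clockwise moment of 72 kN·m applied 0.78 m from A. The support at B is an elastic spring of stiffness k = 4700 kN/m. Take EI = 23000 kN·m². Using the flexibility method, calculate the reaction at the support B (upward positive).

Choose R_B as the redundant. The primary structure is the cantilever fixed at A.
Deflection at B on the released cantilever, summing each load's contribution:
  point load 96.9 at a = 3.88: Pa²(3L − a)/(6EI) = 4709/EI
  clockwise couple 72 at a = 0.78: M₀a(2L − a)/(2EI) = 413.3/EI
  δ_0 = 5123/EI
Flexibility coefficient — unit upward force at B: δ_{BB} = L³/(3EI) = 155.2/EI.
With EI = 23000 kN·m²: δ_0 = 0.22273 m and δ_{BB} = 0.006746 m/kN.
Compatibility — the spring shortens by R_B/k under the reaction it provides: δ_0 − R_B·δ_{BB} = R_B/k. With 1/k = 0.000213 m/kN, R_B = δ_0 / (δ_{BB} + 1/k) = 0.22273 / (0.006746 + 0.000213) = 32.01 kN.

R_B = 32.01 kN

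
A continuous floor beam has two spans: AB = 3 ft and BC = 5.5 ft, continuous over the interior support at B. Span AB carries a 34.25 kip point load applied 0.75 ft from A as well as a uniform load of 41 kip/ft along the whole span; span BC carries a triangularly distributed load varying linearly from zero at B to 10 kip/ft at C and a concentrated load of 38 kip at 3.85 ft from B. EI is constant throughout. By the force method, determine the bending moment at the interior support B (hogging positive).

Take M_B as the redundant. Released structure: two simple spans AB and BC with a hinge at B.
Rotations at B on the released spans (each span's end-slope, ×1/EI):
  span AB: point load 34.25 at a = 0.75: Pab(L + a)/(6LEI) = 12.04/EI
  span AB: UDL 41: wL³/(24EI) = 46.12/EI
  span BC: triangular load, peak 10: 7w₀L³/(360EI) = 32.35/EI
  span BC: point load 38 at a = 3.85: Pab(L + b)/(6LEI) = 52.3/EI
  relative rotation θ_0 = (58.17 + 84.65)/EI = 142.8/EI
A unit hogging moment at B produces rotation L₁/(3EI) + L₂/(3EI) = 2.833/EI.
Compatibility: M_B·(L₁+L₂)/(3EI) = θ_0, giving M_B = 50.41 kip·ft (hogging).

M_B = 50.41 kip·ft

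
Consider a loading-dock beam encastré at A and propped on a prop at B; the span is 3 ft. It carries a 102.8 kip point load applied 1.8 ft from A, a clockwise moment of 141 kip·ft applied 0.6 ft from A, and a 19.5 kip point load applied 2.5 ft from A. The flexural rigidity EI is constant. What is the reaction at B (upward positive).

Remove the prop at B; the released (primary) structure is a cantilever built in at A.
Free-end deflection of the primary structure under the applied loading (downward +):
  point load 102.8 at a = 1.8: Pa²(3L − a)/(6EI) = 399.7/EI
  clockwise couple 141 at a = 0.6: M₀a(2L − a)/(2EI) = 228.4/EI
  point load 19.5 at a = 2.5: Pa²(3L − a)/(6EI) = 132/EI
  δ_0 = 760.1/EI
Flexibility coefficient — unit upward force at B: δ_{BB} = L³/(3EI) = 9/EI.
Compatibility at B: δ_0 − R_B·δ_{BB} = 0, so R_B = 760.1/9 = 84.46 kip.

R_B = 84.46 kip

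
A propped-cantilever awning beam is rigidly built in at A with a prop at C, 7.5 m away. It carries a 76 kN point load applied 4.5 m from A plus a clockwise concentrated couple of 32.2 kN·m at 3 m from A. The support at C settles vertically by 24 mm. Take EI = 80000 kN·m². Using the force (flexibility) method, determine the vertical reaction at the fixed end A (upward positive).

Remove the prop at C; the released (primary) structure is a cantilever built in at A.
Deflection at C on the released cantilever, summing each load's contribution:
  point load 76 at a = 4.5: Pa²(3L − a)/(6EI) = 4617/EI
  clockwise couple 32.2 at a = 3: M₀a(2L − a)/(2EI) = 579.6/EI
  δ_0 = 5197/EI
Tip deflection under a unit load at C: L³/(3EI) = 140.6/EI.
With EI = 80000 kN·m²: δ_0 = 0.064958 m and δ_{CC} = 0.001758 m/kN.
Compatibility — the beam at C must follow the support down by 0.024 m: δ_0 − R_C·δ_{CC} = 0.024, so R_C = (0.064958 − 0.024)/0.001758 = 23.3 kN.
Vertical equilibrium: R_A = ΣP − R_C = 76 − 23.3 = 52.7 kN.

R_A = 52.7 kN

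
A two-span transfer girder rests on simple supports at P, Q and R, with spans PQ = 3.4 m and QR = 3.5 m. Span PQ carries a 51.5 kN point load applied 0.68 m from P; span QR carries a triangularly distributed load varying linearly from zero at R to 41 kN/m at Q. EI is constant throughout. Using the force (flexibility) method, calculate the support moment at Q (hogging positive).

M_Q = 25.27 kN·m

Take M_Q as the redundant. Released structure: two simple spans PQ and QR with a hinge at Q.
Rotations at Q on the released spans (each span's end-slope, ×1/EI):
  span PQ: point load 51.5 at a = 0.68: Pab(L + a)/(6LEI) = 19.05/EI
  span QR: triangular load, peak 41: w₀L³/(45EI) = 39.06/EI
  relative rotation θ_0 = (19.05 + 39.06)/EI = 58.11/EI
A unit hogging moment at Q produces rotation L₁/(3EI) + L₂/(3EI) = 2.3/EI.
Compatibility: M_Q·(L₁+L₂)/(3EI) = θ_0, giving M_Q = 25.27 kN·m (hogging).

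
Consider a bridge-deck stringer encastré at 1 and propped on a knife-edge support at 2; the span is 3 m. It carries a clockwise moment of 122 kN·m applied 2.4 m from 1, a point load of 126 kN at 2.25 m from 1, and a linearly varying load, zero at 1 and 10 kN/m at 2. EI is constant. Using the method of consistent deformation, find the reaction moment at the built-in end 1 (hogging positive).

Remove the prop at 2; the released (primary) structure is a cantilever built in at 1.
Deflection at 2 on the released cantilever, summing each load's contribution:
  clockwise couple 122 at a = 2.4: M₀a(2L − a)/(2EI) = 527/EI
  point load 126 at a = 2.25: Pa²(3L − a)/(6EI) = 717.6/EI
  triangular load, peak 10 at the free end: 11w₀L⁴/(120EI) = 74.25/EI
  δ_0 = 1319/EI
Tip deflection under a unit load at 2: L³/(3EI) = 9/EI.
Compatibility at 2: δ_0 − R_2·δ_{22} = 0, so R_2 = 1319/9 = 146.5 kN.
Moment equilibrium about 1: M_1 = Σ(load moments about 1) − R_2·L = 435.5 − 146.5×3 = -4.133 kN·m.

M_1 = -4.133 kN·m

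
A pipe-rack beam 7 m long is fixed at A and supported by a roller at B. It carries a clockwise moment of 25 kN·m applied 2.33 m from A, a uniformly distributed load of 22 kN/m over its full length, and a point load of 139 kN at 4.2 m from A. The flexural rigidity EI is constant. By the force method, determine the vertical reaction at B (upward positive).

Release the roller at B. Primary structure: cantilever fixed at A.
Free-end deflection of the primary structure under the applied loading (downward +):
  clockwise couple 25 at a = 2.33: M₀a(2L − a)/(2EI) = 339.9/EI
  UDL 22: wL⁴/(8EI) = 6603/EI
  point load 139 at a = 4.2: Pa²(3L − a)/(6EI) = 6865/EI
  δ_0 = 13808/EI
Tip deflection under a unit load at B: L³/(3EI) = 114.3/EI.
The prop prevents deflection at B: R_B = δ_0/δ_{BB} = 13808/114.3 = 120.8 kN.

R_B = 120.8 kN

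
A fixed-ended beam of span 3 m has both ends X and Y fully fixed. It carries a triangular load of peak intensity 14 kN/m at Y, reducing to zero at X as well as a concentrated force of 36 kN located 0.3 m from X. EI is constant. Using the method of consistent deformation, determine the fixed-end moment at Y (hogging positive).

M_Y = 7.272 kN·m

Take the two fixed-end moments M_X, M_Y as redundants; the released structure is the simple span XY.
On the primary (simply-supported) span, the end slopes from the loading are:
  at X: triangular load, peak 14: 7w₀L³/(360EI) = 7.35/EI
  at Y: triangular load, peak 14: w₀L³/(45EI) = 8.4/EI
  at X: point load 36 at a = 0.3: Pab(L + b)/(6LEI) = 9.234/EI
  at Y: point load 36 at a = 0.3: Pab(L + a)/(6LEI) = 5.346/EI
  θ_X0 = 16.58/EI,  θ_Y0 = 13.75/EI
Flexibility coefficients: a unit moment at one end gives L/(3EI) there and L/(6EI) at the far end, so f₁₁ = f₂₂ = 1/EI and f₁₂ = f₂₁ = 0.5/EI.
Compatibility — zero rotation at each built-in end:
  1 M_X + 0.5 M_Y = 16.58
  0.5 M_X + 1 M_Y = 13.75
Solving the pair gives M_X = 12.95 kN·m and M_Y = 7.272 kN·m (hogging).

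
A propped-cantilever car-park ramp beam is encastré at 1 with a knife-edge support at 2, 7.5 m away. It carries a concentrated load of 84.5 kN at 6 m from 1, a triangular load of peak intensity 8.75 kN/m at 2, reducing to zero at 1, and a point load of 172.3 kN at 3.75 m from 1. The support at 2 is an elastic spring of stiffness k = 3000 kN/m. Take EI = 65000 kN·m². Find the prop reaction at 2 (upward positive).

Choose R_2 as the redundant. The primary structure is the cantilever fixed at 1.
Primary-structure tip deflection at 2 by superposition:
  point load 84.5 at a = 6: Pa²(3L − a)/(6EI) = 8366/EI
  triangular load, peak 8.75 at the free end: 11w₀L⁴/(120EI) = 2538/EI
  point load 172.3 at a = 3.75: Pa²(3L − a)/(6EI) = 7572/EI
  δ_0 = 18475/EI
Tip deflection under a unit load at 2: L³/(3EI) = 140.6/EI.
With EI = 65000 kN·m²: δ_0 = 0.28423 m and δ_{22} = 0.002163 m/kN.
Compatibility — the spring shortens by R_2/k under the reaction it provides: δ_0 − R_2·δ_{22} = R_2/k. With 1/k = 0.000333 m/kN, R_2 = δ_0 / (δ_{22} + 1/k) = 0.28423 / (0.002163 + 0.000333) = 113.8 kN.

R_2 = 113.8 kN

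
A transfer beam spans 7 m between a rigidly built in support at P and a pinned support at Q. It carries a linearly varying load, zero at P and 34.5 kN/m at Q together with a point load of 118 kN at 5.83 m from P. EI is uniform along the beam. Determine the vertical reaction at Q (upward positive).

Remove the prop at Q; the released (primary) structure is a cantilever built in at P.
Downward deflection at the released point Q due to the loads:
  triangular load, peak 34.5 at the free end: 11w₀L⁴/(120EI) = 7593/EI
  point load 118 at a = 5.83: Pa²(3L − a)/(6EI) = 10140/EI
  δ_0 = 17734/EI
Tip deflection under a unit load at Q: L³/(3EI) = 114.3/EI.
The prop prevents deflection at Q: R_Q = δ_0/δ_{QQ} = 17734/114.3 = 155.1 kN.

R_Q = 155.1 kN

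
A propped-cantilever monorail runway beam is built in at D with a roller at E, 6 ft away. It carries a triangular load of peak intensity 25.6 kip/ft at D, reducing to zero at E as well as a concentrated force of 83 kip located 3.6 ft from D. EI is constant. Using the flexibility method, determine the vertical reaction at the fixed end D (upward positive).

Choose R_E as the redundant. The primary structure is the cantilever fixed at D.
Primary-structure tip deflection at E by superposition:
  triangular load, peak 25.6 at the fixed end: w₀L⁴/(30EI) = 1106/EI
  point load 83 at a = 3.6: Pa²(3L − a)/(6EI) = 2582/EI
  δ_0 = 3688/EI
Tip deflection under a unit load at E: L³/(3EI) = 72/EI.
Compatibility at E: δ_0 − R_E·δ_{EE} = 0, so R_E = 3688/72 = 51.22 kip.
Vertical equilibrium: R_D = ΣP − R_E = 159.8 − 51.22 = 108.6 kip.

R_D = 108.6 kip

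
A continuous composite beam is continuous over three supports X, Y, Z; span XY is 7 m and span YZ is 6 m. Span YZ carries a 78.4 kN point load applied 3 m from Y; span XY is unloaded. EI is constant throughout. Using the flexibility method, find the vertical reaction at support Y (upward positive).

Insert a hinge at Y; M_Y is the redundant, and each span becomes simply supported.
Rotations at Y on the released spans (each span's end-slope, ×1/EI):
  span YZ: point load 78.4 at a = 3: Pab(L + b)/(6LEI) = 176.4/EI
  relative rotation θ_0 = (0 + 176.4)/EI = 176.4/EI
A unit hogging moment at Y produces rotation L₁/(3EI) + L₂/(3EI) = 4.333/EI.
Slope continuity at Y: θ_0 = M_Y·4.333/EI, so M_Y = 176.4/4.333 = 40.71 kN·m (hogging).
Span XY, ΣM about X with M_Y applied at Y: R_Y^{XY}·7 = 0 + 40.71, so R_Y^{XY} = 5.815 kN and R_X = 0 − 5.815 = -5.815 kN.
Span YZ, ΣM about Z: R_Y^{YZ}·6 = 235.2 + 40.71, so R_Y^{YZ} = 45.98 kN and R_Z = 78.4 − 45.98 = 32.42 kN.
R_Y = 5.815 + 45.98 = 51.8 kN.

R_Y = 51.8 kN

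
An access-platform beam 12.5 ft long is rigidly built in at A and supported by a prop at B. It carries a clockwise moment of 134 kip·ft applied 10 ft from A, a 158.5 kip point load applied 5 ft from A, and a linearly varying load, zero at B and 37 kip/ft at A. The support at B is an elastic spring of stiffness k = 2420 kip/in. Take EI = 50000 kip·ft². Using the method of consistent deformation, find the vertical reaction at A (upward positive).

Release the roller at B. Primary structure: cantilever fixed at A.
Primary-structure tip deflection at B by superposition:
  clockwise couple 134 at a = 10: M₀a(2L − a)/(2EI) = 10050/EI
  point load 158.5 at a = 5: Pa²(3L − a)/(6EI) = 21464/EI
  triangular load, peak 37 at the fixed end: w₀L⁴/(30EI) = 30111/EI
  δ_0 = 61624/EI
Tip deflection under a unit load at B: L³/(3EI) = 651/EI.
With EI = 50000 kip·ft²: δ_0 = 1.2325 ft and δ_{BB} = 0.013021 ft/kip.
Compatibility — the spring shortens by R_B/k under the reaction it provides: δ_0 − R_B·δ_{BB} = R_B/k. With 1/k = 1/(2420×12) ft/kip = 0.000034 ft/kip, R_B = δ_0 / (δ_{BB} + 1/k) = 1.2325 / (0.013021 + 0.000034) = 94.41 kip.
Vertical equilibrium: R_A = ΣP − R_B = 389.8 − 94.41 = 295.3 kip.

R_A = 295.3 kip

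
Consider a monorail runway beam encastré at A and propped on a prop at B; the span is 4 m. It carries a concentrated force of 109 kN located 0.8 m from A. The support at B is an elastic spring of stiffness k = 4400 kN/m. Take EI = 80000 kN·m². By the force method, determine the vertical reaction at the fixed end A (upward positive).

R_A = 105.7 kN

Remove the prop at B; the released (primary) structure is a cantilever built in at A.
Primary-structure tip deflection at B by superposition:
  point load 109 at a = 0.8: Pa²(3L − a)/(6EI) = 130.2/EI
Tip deflection under a unit load at B: L³/(3EI) = 21.33/EI.
With EI = 80000 kN·m²: δ_0 = 0.001628 m and δ_{BB} = 0.000267 m/kN.
Compatibility — the spring shortens by R_B/k under the reaction it provides: δ_0 − R_B·δ_{BB} = R_B/k. With 1/k = 0.000227 m/kN, R_B = δ_0 / (δ_{BB} + 1/k) = 0.001628 / (0.000267 + 0.000227) = 3.295 kN.
Vertical equilibrium: R_A = ΣP − R_B = 109 − 3.295 = 105.7 kN.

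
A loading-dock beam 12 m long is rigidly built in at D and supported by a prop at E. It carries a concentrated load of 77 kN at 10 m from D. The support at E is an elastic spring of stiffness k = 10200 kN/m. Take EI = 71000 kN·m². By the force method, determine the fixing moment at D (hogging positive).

Release the roller at E. Primary structure: cantilever fixed at D.
Downward deflection at the released point E due to the loads:
  point load 77 at a = 10: Pa²(3L − a)/(6EI) = 33367/EI
Tip deflection under a unit load at E: L³/(3EI) = 576/EI.
With EI = 71000 kN·m²: δ_0 = 0.46995 m and δ_{EE} = 0.008113 m/kN.
Compatibility — the spring shortens by R_E/k under the reaction it provides: δ_0 − R_E·δ_{EE} = R_E/k. With 1/k = 0.000098 m/kN, R_E = δ_0 / (δ_{EE} + 1/k) = 0.46995 / (0.008113 + 0.000098) = 57.24 kN.
Moment equilibrium about D: M_D = Σ(load moments about D) − R_E·L = 770 − 57.24×12 = 83.16 kN·m.

M_D = 83.16 kN·m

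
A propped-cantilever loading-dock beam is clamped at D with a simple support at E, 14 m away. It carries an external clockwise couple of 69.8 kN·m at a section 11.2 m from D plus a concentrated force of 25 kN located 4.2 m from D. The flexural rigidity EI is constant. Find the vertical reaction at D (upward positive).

R_D = 14.78 kN

Take the reaction at E as the redundant and release it; the primary structure is a cantilever fixed at D.
Free-end deflection of the primary structure under the applied loading (downward +):
  clockwise couple 69.8 at a = 11.2: M₀a(2L − a)/(2EI) = 6567/EI
  point load 25 at a = 4.2: Pa²(3L − a)/(6EI) = 2778/EI
  δ_0 = 9345/EI
Tip deflection under a unit load at E: L³/(3EI) = 914.7/EI.
The prop prevents deflection at E: R_E = δ_0/δ_{EE} = 9345/914.7 = 10.22 kN.
Vertical equilibrium: R_D = ΣP − R_E = 25 − 10.22 = 14.78 kN.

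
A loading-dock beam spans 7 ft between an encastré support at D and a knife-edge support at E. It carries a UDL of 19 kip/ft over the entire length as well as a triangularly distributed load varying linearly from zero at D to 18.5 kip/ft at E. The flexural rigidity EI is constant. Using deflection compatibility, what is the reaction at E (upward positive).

Release the roller at E. Primary structure: cantilever fixed at D.
Downward deflection at the released point E due to the loads:
  UDL 19: wL⁴/(8EI) = 5702/EI
  triangular load, peak 18.5 at the free end: 11w₀L⁴/(120EI) = 4072/EI
  δ_0 = 9774/EI
Flexibility coefficient — unit upward force at E: δ_{EE} = L³/(3EI) = 114.3/EI.
Compatibility at E: δ_0 − R_E·δ_{EE} = 0, so R_E = 9774/114.3 = 85.49 kip.

R_E = 85.49 kip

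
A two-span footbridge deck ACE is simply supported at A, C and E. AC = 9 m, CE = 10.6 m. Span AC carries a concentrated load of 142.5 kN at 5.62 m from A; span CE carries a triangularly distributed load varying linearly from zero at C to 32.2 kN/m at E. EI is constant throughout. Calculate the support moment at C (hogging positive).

Take M_C as the redundant. Released structure: two simple spans AC and CE with a hinge at C.
End slopes at the hinge C, treating each span as simply supported:
  span AC: point load 142.5 at a = 5.62: Pab(L + a)/(6LEI) = 732.9/EI
  span CE: triangular load, peak 32.2: 7w₀L³/(360EI) = 745.7/EI
  relative rotation θ_0 = (732.9 + 745.7)/EI = 1479/EI
A unit hogging moment at C produces rotation L₁/(3EI) + L₂/(3EI) = 6.533/EI.
Compatibility: M_C·(L₁+L₂)/(3EI) = θ_0, giving M_C = 226.3 kN·m (hogging).

M_C = 226.3 kN·m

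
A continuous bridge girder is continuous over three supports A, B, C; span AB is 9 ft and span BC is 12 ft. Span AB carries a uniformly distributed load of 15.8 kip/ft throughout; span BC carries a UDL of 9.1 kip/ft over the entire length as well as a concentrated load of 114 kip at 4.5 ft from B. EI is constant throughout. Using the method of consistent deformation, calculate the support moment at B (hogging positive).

Insert a hinge at B; M_B is the redundant, and each span becomes simply supported.
Discontinuity in slope at B on the released structure — sum the simple-span end rotations:
  span AB: UDL 15.8: wL³/(24EI) = 479.9/EI
  span BC: UDL 9.1: wL³/(24EI) = 655.2/EI
  span BC: point load 114 at a = 4.5: Pab(L + b)/(6LEI) = 1042/EI
  relative rotation θ_0 = (479.9 + 1697)/EI = 2177/EI
A unit hogging moment at B produces rotation L₁/(3EI) + L₂/(3EI) = 7/EI.
Slope continuity at B: θ_0 = M_B·7/EI, so M_B = 2177/7 = 311 kip·ft (hogging).

M_B = 311 kip·ft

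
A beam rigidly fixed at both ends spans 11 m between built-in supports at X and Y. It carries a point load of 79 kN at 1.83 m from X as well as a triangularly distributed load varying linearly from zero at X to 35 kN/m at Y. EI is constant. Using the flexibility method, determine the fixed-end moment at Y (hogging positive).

M_Y = 231.8 kN·m

Take the two fixed-end moments M_X, M_Y as redundants; the released structure is the simple span XY.
End rotations of the released simple span under the applied load (×1/EI):
  at X: point load 79 at a = 1.83: Pab(L + b)/(6LEI) = 405.1/EI
  at Y: point load 79 at a = 1.83: Pab(L + a)/(6LEI) = 257.7/EI
  at X: triangular load, peak 35: 7w₀L³/(360EI) = 905.8/EI
  at Y: triangular load, peak 35: w₀L³/(45EI) = 1035/EI
  θ_X0 = 1311/EI,  θ_Y0 = 1293/EI
Flexibility coefficients: a unit moment at one end gives L/(3EI) there and L/(6EI) at the far end, so f₁₁ = f₂₂ = 3.667/EI and f₁₂ = f₂₁ = 1.833/EI.
Compatibility — zero rotation at each built-in end:
  3.667 M_X + 1.833 M_Y = 1311
  1.833 M_X + 3.667 M_Y = 1293
Solving the pair gives M_X = 241.6 kN·m and M_Y = 231.8 kN·m (hogging).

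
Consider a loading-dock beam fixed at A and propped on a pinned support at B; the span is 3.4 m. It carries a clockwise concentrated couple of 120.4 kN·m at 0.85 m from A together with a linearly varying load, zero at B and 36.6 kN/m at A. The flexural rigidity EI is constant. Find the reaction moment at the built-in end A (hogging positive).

Release the roller at B. Primary structure: cantilever fixed at A.
Deflection at B on the released cantilever, summing each load's contribution:
  clockwise couple 120.4 at a = 0.85: M₀a(2L − a)/(2EI) = 304.5/EI
  triangular load, peak 36.6 at the fixed end: w₀L⁴/(30EI) = 163/EI
  δ_0 = 467.5/EI
Tip deflection under a unit load at B: L³/(3EI) = 13.1/EI.
The prop prevents deflection at B: R_B = δ_0/δ_{BB} = 467.5/13.1 = 35.68 kN.
Moment equilibrium about A: M_A = Σ(load moments about A) − R_B·L = 190.9 − 35.68×3.4 = 69.59 kN·m.

M_A = 69.59 kN·m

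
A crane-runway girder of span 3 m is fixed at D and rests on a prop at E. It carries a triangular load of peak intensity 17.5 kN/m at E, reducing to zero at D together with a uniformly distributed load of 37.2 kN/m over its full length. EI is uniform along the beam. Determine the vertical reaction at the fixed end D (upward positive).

Remove the prop at E; the released (primary) structure is a cantilever built in at D.
Primary-structure tip deflection at E by superposition:
  triangular load, peak 17.5 at the free end: 11w₀L⁴/(120EI) = 129.9/EI
  UDL 37.2: wL⁴/(8EI) = 376.6/EI
  δ_0 = 506.6/EI
Flexibility coefficient — unit upward force at E: δ_{EE} = L³/(3EI) = 9/EI.
The prop prevents deflection at E: R_E = δ_0/δ_{EE} = 506.6/9 = 56.29 kN.
Vertical equilibrium: R_D = ΣP − R_E = 137.8 − 56.29 = 81.56 kN.

R_D = 81.56 kN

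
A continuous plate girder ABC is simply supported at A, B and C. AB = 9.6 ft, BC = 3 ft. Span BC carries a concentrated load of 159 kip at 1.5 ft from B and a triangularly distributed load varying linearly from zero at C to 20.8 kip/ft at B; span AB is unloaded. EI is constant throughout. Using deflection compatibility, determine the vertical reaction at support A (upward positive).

Release continuity at B by inserting a hinge; the redundant is the internal moment M_B. The primary structure is two simply-supported spans AB and BC.
Rotations at B on the released spans (each span's end-slope, ×1/EI):
  span BC: point load 159 at a = 1.5: Pab(L + b)/(6LEI) = 89.44/EI
  span BC: triangular load, peak 20.8: w₀L³/(45EI) = 12.48/EI
  relative rotation θ_0 = (0 + 101.9)/EI = 101.9/EI
A unit hogging moment at B produces rotation L₁/(3EI) + L₂/(3EI) = 4.2/EI.
Compatibility: M_B·(L₁+L₂)/(3EI) = θ_0, giving M_B = 24.27 kip·ft (hogging).
Span AB, ΣM about A with M_B applied at B: R_B^{AB}·9.6 = 0 + 24.27, so R_B^{AB} = 2.528 kip and R_A = 0 − 2.528 = -2.528 kip.

R_A = -2.528 kip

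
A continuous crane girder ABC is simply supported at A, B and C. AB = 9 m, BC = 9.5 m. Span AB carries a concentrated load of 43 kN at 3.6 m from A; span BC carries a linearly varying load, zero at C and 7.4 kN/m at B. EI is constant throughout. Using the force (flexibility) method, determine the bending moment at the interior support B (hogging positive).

Take M_B as the redundant. Released structure: two simple spans AB and BC with a hinge at B.
Discontinuity in slope at B on the released structure — sum the simple-span end rotations:
  span AB: point load 43 at a = 3.6: Pab(L + a)/(6LEI) = 195/EI
  span BC: triangular load, peak 7.4: w₀L³/(45EI) = 141/EI
  relative rotation θ_0 = (195 + 141)/EI = 336/EI
A unit hogging moment at B produces rotation L₁/(3EI) + L₂/(3EI) = 6.167/EI.
Compatibility: M_B·(L₁+L₂)/(3EI) = θ_0, giving M_B = 54.49 kN·m (hogging).

M_B = 54.49 kN·m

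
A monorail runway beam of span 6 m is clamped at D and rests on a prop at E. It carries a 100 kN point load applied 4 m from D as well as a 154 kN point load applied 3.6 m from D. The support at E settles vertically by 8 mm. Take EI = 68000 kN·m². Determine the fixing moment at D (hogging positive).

Take the reaction at E as the redundant and release it; the primary structure is a cantilever fixed at D.
Downward deflection at the released point E due to the loads:
  point load 100 at a = 4: Pa²(3L − a)/(6EI) = 3733/EI
  point load 154 at a = 3.6: Pa²(3L − a)/(6EI) = 4790/EI
  δ_0 = 8523/EI
Tip deflection under a unit load at E: L³/(3EI) = 72/EI.
With EI = 68000 kN·m²: δ_0 = 0.12534 m and δ_{EE} = 0.001059 m/kN.
Compatibility — the beam at E must follow the support down by 0.008 m: δ_0 − R_E·δ_{EE} = 0.008, so R_E = (0.12534 − 0.008)/0.001059 = 110.8 kN.
Moment equilibrium about D: M_D = Σ(load moments about D) − R_E·L = 954.4 − 110.8×6 = 289.5 kN·m.

M_D = 289.5 kN·m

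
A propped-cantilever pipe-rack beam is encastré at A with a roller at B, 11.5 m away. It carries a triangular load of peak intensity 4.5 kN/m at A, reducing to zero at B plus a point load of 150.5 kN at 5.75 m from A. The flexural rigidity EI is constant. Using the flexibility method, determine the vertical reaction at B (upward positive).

Remove the prop at B; the released (primary) structure is a cantilever built in at A.
Downward deflection at the released point B due to the loads:
  triangular load, peak 4.5 at the fixed end: w₀L⁴/(30EI) = 2624/EI
  point load 150.5 at a = 5.75: Pa²(3L − a)/(6EI) = 23843/EI
  δ_0 = 26466/EI
Tip deflection under a unit load at B: L³/(3EI) = 507/EI.
Compatibility at B: δ_0 − R_B·δ_{BB} = 0, so R_B = 26466/507 = 52.21 kN.

R_B = 52.21 kN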